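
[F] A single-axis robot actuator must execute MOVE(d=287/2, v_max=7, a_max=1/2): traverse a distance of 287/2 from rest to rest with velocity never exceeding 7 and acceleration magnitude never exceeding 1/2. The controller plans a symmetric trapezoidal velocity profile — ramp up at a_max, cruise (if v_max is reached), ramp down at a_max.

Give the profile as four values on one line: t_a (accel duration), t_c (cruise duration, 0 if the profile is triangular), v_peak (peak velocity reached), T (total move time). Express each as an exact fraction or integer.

t_a=14 t_c=13/2 v_peak=7 T=69/2

vₘ²/aₘ = 7²/(1/2) = 98
287/2 ≥ 98 → trapezoidal
t_a = 7/(1/2) = 14; v_peak = 7
d_cruise = 287/2 − 98 = 91/2; t_c = (91/2)/7 = 13/2
T = 2·14 + 13/2 = 69/2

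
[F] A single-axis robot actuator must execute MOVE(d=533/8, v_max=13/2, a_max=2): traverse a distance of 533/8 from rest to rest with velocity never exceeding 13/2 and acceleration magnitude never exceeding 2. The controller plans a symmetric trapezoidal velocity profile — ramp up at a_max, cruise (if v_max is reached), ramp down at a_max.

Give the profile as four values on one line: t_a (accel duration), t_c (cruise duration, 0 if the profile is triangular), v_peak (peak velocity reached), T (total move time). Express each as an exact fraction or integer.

t_a=13/4 t_c=7 v_peak=13/2 T=27/2

(v_max)²/a_max = (13/2)²/2 = 169/8
533/8 ≥ 169/8 → trapezoidal
t_a = (13/2)/2 = 13/4; v_peak = 13/2
d_cruise = 533/8 − 169/8 = 91/2; t_c = (91/2)/(13/2) = 7
T = 2·13/4 + 7 = 27/2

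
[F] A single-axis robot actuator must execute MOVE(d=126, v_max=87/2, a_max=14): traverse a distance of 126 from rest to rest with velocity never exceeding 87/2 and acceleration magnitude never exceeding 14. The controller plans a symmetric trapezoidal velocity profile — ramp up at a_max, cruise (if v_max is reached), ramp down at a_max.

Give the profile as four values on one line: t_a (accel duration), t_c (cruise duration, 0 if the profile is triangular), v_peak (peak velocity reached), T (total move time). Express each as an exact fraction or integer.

(v_max)²/a_max = (87/2)²/14 = 7569/56
126 < 7569/56 → triangular
v_peak = √(126·14) = √1764 = 42
t_a = 42/14 = 3; t_c = 0
T = 2·3 = 6

t_a=3 t_c=0 v_peak=42 T=6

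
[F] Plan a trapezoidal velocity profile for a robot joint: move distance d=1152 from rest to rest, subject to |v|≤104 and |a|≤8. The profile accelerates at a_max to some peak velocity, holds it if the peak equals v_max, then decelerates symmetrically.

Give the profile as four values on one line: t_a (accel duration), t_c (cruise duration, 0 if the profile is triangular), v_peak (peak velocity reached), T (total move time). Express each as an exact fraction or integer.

t_a=12 t_c=0 v_peak=96 T=24

(v_max)²/a_max = 104²/8 = 1352
1152 < 1352 so t_c = 0
v_peak = √(1152·8) = √9216 = 96
t_a = 96/8 = 12; t_c = 0
T = 2·12 = 24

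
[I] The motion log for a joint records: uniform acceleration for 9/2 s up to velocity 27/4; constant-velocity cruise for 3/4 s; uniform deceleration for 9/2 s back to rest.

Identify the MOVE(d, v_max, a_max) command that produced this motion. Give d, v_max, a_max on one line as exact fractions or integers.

d=567/16 v_max=27/4 a_max=3/2

a_max = (27/4)/(9/2) = 3/2
d_a = ½·27/4·9/2 = 243/16; d_c = 27/4·3/4 = 81/16
d = 2·243/16 + 81/16 = 567/16
t_c = 3/4 > 0 ⇒ limit active, v_max = 27/4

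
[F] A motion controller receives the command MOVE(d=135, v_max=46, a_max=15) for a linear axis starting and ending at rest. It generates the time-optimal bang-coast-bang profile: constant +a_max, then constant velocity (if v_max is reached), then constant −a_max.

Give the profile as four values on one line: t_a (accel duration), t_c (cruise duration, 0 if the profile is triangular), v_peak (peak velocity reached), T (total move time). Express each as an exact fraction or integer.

v_max²/a_max = 46²/15 = 2116/15
135 < 2116/15 ⇒ no cruise
v_peak = √(135·15) = √2025 = 45
t_a = 45/15 = 3; t_c = 0
T = 2·3 = 6

t_a=3 t_c=0 v_peak=45 T=6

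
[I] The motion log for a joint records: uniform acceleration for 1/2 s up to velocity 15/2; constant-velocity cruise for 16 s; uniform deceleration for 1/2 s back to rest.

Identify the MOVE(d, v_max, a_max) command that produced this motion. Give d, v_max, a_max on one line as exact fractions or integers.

a_max = (15/2)/(1/2) = 15
d_a = ½·15/2·1/2 = 15/8; d_c = 15/2·16 = 120
d = 2·15/8 + 120 = 495/4
t_c = 16 > 0 → v_max = v_peak = 15/2

d=495/4 v_max=15/2 a_max=15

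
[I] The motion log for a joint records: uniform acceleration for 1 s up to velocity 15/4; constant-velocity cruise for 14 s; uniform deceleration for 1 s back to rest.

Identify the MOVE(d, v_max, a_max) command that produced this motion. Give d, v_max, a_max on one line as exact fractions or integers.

a_max = (15/4)/1 = 15/4
d_a = ½·15/4·1 = 15/8; d_c = 15/4·14 = 105/2
d = 2·15/8 + 105/2 = 225/4
t_c = 14 > 0 so v_max = 15/4

d=225/4 v_max=15/4 a_max=15/4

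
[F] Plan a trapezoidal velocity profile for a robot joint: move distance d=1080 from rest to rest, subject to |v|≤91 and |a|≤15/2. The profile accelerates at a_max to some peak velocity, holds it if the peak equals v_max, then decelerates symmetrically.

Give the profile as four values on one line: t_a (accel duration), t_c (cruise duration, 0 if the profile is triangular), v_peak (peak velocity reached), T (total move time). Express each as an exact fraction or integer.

t_a=12 t_c=0 v_peak=90 T=24

(v_max)²/a_max = 91²/(15/2) = 16562/15
1080 < 16562/15 ⇒ no cruise
v_peak = √(1080·15/2) = √8100 = 90
t_a = 90/(15/2) = 12; t_c = 0
T = 2·12 = 24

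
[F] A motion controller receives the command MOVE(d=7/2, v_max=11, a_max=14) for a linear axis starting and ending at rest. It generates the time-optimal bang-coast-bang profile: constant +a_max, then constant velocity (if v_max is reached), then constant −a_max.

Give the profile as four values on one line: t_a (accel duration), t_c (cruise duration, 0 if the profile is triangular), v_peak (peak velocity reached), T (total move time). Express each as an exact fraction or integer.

t_a=1/2 t_c=0 v_peak=7 T=1

v_max²/a_max = 11²/14 = 121/14
7/2 < 121/14 → triangular
v_peak = √(7/2·14) = √49 = 7
t_a = 7/14 = 1/2; t_c = 0
T = 2·1/2 = 1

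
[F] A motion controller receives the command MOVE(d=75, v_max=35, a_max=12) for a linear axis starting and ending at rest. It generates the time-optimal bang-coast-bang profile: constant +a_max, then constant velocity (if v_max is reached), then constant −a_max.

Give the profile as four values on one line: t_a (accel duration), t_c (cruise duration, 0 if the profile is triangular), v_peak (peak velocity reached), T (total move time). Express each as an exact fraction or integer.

(v_max)²/a_max = 35²/12 = 1225/12
75 < 1225/12 → triangular
v_peak = √(75·12) = √900 = 30
t_a = 30/12 = 5/2; t_c = 0
T = 2·5/2 = 5

t_a=5/2 t_c=0 v_peak=30 T=5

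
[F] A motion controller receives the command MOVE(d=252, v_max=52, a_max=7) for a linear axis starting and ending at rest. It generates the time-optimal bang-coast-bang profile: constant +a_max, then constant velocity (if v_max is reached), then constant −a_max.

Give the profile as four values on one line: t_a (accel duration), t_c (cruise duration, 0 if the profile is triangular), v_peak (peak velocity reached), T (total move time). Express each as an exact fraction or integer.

t_a=6 t_c=0 v_peak=42 T=12

(v_max)²/a_max = 52²/7 = 2704/7
252 < 2704/7 so t_c = 0
v_peak = √(252·7) = √1764 = 42
t_a = 42/7 = 6; t_c = 0
T = 2·6 = 12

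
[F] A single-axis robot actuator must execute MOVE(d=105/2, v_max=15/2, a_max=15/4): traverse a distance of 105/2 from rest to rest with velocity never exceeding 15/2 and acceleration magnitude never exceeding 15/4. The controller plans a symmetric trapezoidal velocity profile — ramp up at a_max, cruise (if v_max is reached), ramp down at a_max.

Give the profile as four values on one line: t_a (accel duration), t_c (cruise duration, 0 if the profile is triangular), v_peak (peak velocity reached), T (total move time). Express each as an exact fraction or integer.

(v_max)²/a_max = (15/2)²/(15/4) = 15
105/2 ≥ 15 → trapezoidal
t_a = (15/2)/(15/4) = 2; v_peak = 15/2
d_cruise = 105/2 − 15 = 75/2; t_c = (75/2)/(15/2) = 5
T = 2·2 + 5 = 9

t_a=2 t_c=5 v_peak=15/2 T=9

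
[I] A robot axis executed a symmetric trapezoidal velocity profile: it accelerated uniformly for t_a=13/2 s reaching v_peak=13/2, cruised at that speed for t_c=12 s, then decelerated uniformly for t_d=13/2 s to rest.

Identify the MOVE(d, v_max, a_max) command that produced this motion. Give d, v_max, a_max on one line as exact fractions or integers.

a_max = (13/2)/(13/2) = 1
d_a = ½·13/2·13/2 = 169/8; d_c = 13/2·12 = 78
d = 2·169/8 + 78 = 481/4
t_c = 12 > 0 so v_max = 13/2

d=481/4 v_max=13/2 a_max=1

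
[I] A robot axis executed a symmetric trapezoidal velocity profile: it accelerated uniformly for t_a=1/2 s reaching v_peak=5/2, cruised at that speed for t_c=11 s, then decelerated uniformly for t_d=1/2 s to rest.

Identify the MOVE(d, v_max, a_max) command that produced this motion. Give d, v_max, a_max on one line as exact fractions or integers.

d=115/4 v_max=5/2 a_max=5

a_max = (5/2)/(1/2) = 5
d_a = ½·5/2·1/2 = 5/8; d_c = 5/2·11 = 55/2
d = 2·5/8 + 55/2 = 115/4
t_c = 11 > 0 so v_max = 5/2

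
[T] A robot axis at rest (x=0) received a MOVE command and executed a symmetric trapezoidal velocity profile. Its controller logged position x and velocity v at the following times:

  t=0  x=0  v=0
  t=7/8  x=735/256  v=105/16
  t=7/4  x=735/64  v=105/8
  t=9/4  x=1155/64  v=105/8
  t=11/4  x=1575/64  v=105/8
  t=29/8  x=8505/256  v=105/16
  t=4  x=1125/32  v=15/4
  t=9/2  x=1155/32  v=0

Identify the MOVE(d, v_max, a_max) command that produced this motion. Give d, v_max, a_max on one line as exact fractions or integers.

final state: t=9/2, x=1155/32, v=0 → d = 1155/32
a_max = (105/16−0)/(7/8−0) = 15/2
max v = 105/8 over t∈[7/4,11/4] → v_max = 105/8
check: 105/8·(7/4+1) = 1155/32 ✓

d=1155/32 v_max=105/8 a_max=15/2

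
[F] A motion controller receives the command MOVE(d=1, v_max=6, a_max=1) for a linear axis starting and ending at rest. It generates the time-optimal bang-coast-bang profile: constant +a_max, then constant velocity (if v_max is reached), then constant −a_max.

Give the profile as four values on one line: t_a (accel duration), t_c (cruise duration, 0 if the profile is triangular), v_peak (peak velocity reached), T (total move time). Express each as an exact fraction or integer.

v_max²/a_max = 6²/1 = 36
1 < 36 → triangular
v_peak = √(1·1) = √1 = 1
t_a = 1/1 = 1; t_c = 0
T = 2·1 = 2

t_a=1 t_c=0 v_peak=1 T=2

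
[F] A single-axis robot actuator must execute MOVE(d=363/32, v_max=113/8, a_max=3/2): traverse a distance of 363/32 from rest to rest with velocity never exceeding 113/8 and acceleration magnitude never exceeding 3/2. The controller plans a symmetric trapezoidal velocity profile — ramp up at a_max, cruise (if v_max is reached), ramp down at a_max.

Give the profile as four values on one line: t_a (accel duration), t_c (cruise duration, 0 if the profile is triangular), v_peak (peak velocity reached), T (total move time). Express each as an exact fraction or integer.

t_a=11/4 t_c=0 v_peak=33/8 T=11/2

vₘ²/aₘ = (113/8)²/(3/2) = 12769/96
363/32 < 12769/96 so t_c = 0
v_peak = √(363/32·3/2) = √(1089/64) = 33/8
t_a = (33/8)/(3/2) = 11/4; t_c = 0
T = 2·11/4 = 11/2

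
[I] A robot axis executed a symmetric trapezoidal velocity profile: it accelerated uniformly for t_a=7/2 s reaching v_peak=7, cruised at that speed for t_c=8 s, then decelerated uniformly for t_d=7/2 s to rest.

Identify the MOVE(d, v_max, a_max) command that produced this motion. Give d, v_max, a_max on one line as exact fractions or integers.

d=161/2 v_max=7 a_max=2

a_max = 7/(7/2) = 2
d_a = ½·7·7/2 = 49/4; d_c = 7·8 = 56
d = 2·49/4 + 56 = 161/2
t_c = 8 > 0 ⇒ limit active, v_max = 7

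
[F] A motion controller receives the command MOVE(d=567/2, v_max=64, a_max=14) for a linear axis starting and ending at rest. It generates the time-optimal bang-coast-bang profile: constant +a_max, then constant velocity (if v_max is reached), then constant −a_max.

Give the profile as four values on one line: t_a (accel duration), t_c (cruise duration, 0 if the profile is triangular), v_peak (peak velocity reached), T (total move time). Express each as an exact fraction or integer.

t_a=9/2 t_c=0 v_peak=63 T=9

v_max²/a_max = 64²/14 = 2048/7
567/2 < 2048/7 so t_c = 0
v_peak = √(567/2·14) = √3969 = 63
t_a = 63/14 = 9/2; t_c = 0
T = 2·9/2 = 9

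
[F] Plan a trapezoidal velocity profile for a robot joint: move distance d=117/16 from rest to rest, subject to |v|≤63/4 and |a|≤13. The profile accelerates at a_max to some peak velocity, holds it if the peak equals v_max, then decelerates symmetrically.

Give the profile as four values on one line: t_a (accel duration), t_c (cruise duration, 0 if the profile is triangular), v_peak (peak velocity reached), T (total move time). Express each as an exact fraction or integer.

t_a=3/4 t_c=0 v_peak=39/4 T=3/2

(v_max)²/a_max = (63/4)²/13 = 3969/208
117/16 < 3969/208 ⇒ no cruise
v_peak = √(117/16·13) = √(1521/16) = 39/4
t_a = (39/4)/13 = 3/4; t_c = 0
T = 2·3/4 = 3/2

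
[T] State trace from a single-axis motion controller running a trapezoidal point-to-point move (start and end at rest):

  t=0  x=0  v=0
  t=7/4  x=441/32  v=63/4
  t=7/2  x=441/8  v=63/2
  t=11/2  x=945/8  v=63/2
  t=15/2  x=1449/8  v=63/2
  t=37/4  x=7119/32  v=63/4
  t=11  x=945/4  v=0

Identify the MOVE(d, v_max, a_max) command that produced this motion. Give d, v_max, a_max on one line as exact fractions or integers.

final state: t=11, x=945/4, v=0 → d = 945/4
a_max = (63/4−0)/(7/4−0) = 9
max v = 63/2 over t∈[7/2,15/2] → v_max = 63/2
check: 63/2·(7/2+4) = 945/4 ✓

d=945/4 v_max=63/2 a_max=9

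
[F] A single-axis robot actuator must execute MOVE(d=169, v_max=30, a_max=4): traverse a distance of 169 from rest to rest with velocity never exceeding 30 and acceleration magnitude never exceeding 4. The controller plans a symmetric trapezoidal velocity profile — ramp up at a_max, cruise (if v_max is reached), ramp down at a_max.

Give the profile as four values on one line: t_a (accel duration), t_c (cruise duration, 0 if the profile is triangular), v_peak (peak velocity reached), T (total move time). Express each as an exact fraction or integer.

t_a=13/2 t_c=0 v_peak=26 T=13

vₘ²/aₘ = 30²/4 = 225
169 < 225 → triangular
v_peak = √(169·4) = √676 = 26
t_a = 26/4 = 13/2; t_c = 0
T = 2·13/2 = 13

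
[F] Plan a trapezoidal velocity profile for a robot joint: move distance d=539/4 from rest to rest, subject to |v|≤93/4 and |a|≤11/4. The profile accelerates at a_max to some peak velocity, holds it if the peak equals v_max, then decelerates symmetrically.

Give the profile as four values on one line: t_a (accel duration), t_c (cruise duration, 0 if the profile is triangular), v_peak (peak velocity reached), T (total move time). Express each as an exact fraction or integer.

vₘ²/aₘ = (93/4)²/(11/4) = 8649/44
539/4 < 8649/44 → triangular
v_peak = √(539/4·11/4) = √(5929/16) = 77/4
t_a = (77/4)/(11/4) = 7; t_c = 0
T = 2·7 = 14

t_a=7 t_c=0 v_peak=77/4 T=14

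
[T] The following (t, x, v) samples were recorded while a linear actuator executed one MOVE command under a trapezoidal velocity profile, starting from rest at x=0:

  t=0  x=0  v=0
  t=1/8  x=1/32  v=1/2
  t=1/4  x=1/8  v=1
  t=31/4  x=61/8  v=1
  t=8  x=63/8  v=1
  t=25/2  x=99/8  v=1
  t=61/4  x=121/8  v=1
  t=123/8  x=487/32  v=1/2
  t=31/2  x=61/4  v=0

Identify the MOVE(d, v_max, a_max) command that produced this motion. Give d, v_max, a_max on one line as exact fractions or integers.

final state: t=31/2, x=61/4, v=0 → d = 61/4
a_max = (1/2−0)/(1/8−0) = 4
max v = 1 over t∈[1/4,61/4] → v_max = 1
check: 1·(1/4+15) = 61/4 ✓

d=61/4 v_max=1 a_max=4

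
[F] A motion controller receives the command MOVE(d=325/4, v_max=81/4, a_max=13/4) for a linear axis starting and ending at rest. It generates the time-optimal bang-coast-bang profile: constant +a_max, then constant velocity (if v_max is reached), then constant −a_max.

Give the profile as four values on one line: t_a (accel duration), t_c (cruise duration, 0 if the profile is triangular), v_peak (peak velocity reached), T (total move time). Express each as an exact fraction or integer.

t_a=5 t_c=0 v_peak=65/4 T=10

(v_max)²/a_max = (81/4)²/(13/4) = 6561/52
325/4 < 6561/52 so t_c = 0
v_peak = √(325/4·13/4) = √(4225/16) = 65/4
t_a = (65/4)/(13/4) = 5; t_c = 0
T = 2·5 = 10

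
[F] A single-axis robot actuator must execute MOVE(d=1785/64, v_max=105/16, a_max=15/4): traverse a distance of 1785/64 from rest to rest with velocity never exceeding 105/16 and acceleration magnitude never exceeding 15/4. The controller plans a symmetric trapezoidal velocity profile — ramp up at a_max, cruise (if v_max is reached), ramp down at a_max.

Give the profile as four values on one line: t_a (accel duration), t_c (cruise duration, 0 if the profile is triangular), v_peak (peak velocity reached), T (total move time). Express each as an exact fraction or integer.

t_a=7/4 t_c=5/2 v_peak=105/16 T=6

(v_max)²/a_max = (105/16)²/(15/4) = 735/64
1785/64 ≥ 735/64 ⇒ cruise phase
t_a = (105/16)/(15/4) = 7/4; v_peak = 105/16
d_cruise = 1785/64 − 735/64 = 525/32; t_c = (525/32)/(105/16) = 5/2
T = 2·7/4 + 5/2 = 6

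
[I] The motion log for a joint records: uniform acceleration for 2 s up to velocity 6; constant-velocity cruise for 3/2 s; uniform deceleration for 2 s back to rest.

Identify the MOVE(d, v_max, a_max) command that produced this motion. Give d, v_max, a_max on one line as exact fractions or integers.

a_max = 6/2 = 3
d_a = ½·6·2 = 6; d_c = 6·3/2 = 9
d = 2·6 + 9 = 21
t_c = 3/2 > 0 so v_max = 6

d=21 v_max=6 a_max=3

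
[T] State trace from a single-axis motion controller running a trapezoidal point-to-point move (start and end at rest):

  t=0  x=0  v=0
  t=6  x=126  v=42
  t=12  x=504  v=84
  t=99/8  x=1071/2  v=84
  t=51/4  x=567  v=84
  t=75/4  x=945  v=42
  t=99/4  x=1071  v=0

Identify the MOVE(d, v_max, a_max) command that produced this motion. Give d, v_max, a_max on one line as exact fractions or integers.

final state: t=99/4, x=1071, v=0 → d = 1071
a_max = (42−0)/(6−0) = 7
max v = 84 over t∈[12,51/4] → v_max = 84
check: 84·(12+3/4) = 1071 ✓

d=1071 v_max=84 a_max=7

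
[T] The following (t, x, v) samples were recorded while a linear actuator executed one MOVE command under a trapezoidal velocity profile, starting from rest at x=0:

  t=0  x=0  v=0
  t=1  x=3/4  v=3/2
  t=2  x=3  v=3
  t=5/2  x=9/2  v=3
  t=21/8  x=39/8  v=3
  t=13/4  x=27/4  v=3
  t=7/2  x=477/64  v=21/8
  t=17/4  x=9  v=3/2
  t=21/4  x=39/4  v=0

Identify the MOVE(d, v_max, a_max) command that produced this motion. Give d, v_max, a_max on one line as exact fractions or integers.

final state: t=21/4, x=39/4, v=0 → d = 39/4
a_max = (3/2−0)/(1−0) = 3/2
max v = 3 over t∈[2,13/4] → v_max = 3
check: 3·(2+5/4) = 39/4 ✓

d=39/4 v_max=3 a_max=3/2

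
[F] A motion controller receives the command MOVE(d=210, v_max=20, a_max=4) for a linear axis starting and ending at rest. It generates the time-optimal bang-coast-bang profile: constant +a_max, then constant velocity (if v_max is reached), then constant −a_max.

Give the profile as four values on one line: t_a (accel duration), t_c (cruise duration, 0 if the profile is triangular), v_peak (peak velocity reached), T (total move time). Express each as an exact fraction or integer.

t_a=5 t_c=11/2 v_peak=20 T=31/2

vₘ²/aₘ = 20²/4 = 100
210 ≥ 100 ⇒ cruise phase
t_a = 20/4 = 5; v_peak = 20
d_cruise = 210 − 100 = 110; t_c = 110/20 = 11/2
T = 2·5 + 11/2 = 31/2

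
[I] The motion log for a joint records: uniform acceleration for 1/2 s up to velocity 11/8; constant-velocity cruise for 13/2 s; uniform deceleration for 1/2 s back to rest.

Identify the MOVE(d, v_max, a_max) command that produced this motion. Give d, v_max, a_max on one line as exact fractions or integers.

d=77/8 v_max=11/8 a_max=11/4

a_max = (11/8)/(1/2) = 11/4
d_a = ½·11/8·1/2 = 11/32; d_c = 11/8·13/2 = 143/16
d = 2·11/32 + 143/16 = 77/8
t_c = 13/2 > 0 → v_max = v_peak = 11/8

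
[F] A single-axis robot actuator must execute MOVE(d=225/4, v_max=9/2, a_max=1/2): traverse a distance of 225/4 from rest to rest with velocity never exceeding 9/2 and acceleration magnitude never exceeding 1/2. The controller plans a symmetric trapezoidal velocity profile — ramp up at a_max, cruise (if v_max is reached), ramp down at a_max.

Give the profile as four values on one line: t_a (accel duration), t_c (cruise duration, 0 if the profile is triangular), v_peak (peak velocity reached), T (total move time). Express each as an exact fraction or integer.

v_max²/a_max = (9/2)²/(1/2) = 81/2
225/4 ≥ 81/2 ⇒ cruise phase
t_a = (9/2)/(1/2) = 9; v_peak = 9/2
d_cruise = 225/4 − 81/2 = 63/4; t_c = (63/4)/(9/2) = 7/2
T = 2·9 + 7/2 = 43/2

t_a=9 t_c=7/2 v_peak=9/2 T=43/2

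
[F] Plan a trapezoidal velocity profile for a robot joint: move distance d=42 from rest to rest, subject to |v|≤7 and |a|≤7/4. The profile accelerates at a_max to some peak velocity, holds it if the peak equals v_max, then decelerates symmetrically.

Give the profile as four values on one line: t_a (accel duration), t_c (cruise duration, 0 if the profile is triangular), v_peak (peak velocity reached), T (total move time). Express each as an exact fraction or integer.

t_a=4 t_c=2 v_peak=7 T=10

(v_max)²/a_max = 7²/(7/4) = 28
42 ≥ 28 → trapezoidal
t_a = 7/(7/4) = 4; v_peak = 7
d_cruise = 42 − 28 = 14; t_c = 14/7 = 2
T = 2·4 + 2 = 10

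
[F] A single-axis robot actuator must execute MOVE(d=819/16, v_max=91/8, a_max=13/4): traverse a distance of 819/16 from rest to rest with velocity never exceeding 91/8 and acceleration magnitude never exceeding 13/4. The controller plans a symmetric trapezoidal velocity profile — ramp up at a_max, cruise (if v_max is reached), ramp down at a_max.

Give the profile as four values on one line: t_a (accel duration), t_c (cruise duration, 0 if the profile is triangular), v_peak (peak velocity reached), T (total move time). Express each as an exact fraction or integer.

t_a=7/2 t_c=1 v_peak=91/8 T=8

(v_max)²/a_max = (91/8)²/(13/4) = 637/16
819/16 ≥ 637/16 → trapezoidal
t_a = (91/8)/(13/4) = 7/2; v_peak = 91/8
d_cruise = 819/16 − 637/16 = 91/8; t_c = (91/8)/(91/8) = 1
T = 2·7/2 + 1 = 8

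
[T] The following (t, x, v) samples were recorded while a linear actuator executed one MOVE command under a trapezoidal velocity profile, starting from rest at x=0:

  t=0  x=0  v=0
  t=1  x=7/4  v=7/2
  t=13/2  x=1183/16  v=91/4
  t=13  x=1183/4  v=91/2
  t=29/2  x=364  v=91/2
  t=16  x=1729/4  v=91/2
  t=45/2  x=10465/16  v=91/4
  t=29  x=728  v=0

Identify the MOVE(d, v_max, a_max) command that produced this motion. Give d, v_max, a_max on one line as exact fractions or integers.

final state: t=29, x=728, v=0 → d = 728
a_max = (7/2−0)/(1−0) = 7/2
max v = 91/2 over t∈[13,16] → v_max = 91/2
check: 91/2·(13+3) = 728 ✓

d=728 v_max=91/2 a_max=7/2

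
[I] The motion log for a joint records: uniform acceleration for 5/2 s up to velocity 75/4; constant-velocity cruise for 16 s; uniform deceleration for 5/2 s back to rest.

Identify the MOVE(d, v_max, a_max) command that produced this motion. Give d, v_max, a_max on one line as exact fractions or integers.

d=2775/8 v_max=75/4 a_max=15/2

a_max = (75/4)/(5/2) = 15/2
d_a = ½·75/4·5/2 = 375/16; d_c = 75/4·16 = 300
d = 2·375/16 + 300 = 2775/8
t_c = 16 > 0 so v_max = 75/4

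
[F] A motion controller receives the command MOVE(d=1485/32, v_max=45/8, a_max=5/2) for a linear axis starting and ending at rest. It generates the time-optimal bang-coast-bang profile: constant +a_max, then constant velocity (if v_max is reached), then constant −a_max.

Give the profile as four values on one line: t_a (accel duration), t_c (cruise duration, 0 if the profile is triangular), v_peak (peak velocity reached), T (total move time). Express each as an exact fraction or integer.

(v_max)²/a_max = (45/8)²/(5/2) = 405/32
1485/32 ≥ 405/32 so v_max reached
t_a = (45/8)/(5/2) = 9/4; v_peak = 45/8
d_cruise = 1485/32 − 405/32 = 135/4; t_c = (135/4)/(45/8) = 6
T = 2·9/4 + 6 = 21/2

t_a=9/4 t_c=6 v_peak=45/8 T=21/2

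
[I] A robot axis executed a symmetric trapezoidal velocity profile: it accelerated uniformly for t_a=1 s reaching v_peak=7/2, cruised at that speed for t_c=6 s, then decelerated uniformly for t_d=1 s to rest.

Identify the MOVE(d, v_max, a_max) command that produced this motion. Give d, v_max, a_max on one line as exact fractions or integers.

a_max = (7/2)/1 = 7/2
d_a = ½·7/2·1 = 7/4; d_c = 7/2·6 = 21
d = 2·7/4 + 21 = 49/2
t_c = 6 > 0 so v_max = 7/2

d=49/2 v_max=7/2 a_max=7/2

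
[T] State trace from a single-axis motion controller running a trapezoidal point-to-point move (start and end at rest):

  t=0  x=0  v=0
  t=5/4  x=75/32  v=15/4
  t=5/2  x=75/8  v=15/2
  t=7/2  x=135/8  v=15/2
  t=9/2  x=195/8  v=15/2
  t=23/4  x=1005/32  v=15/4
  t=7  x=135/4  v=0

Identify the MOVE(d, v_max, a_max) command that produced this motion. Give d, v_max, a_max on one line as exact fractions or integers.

d=135/4 v_max=15/2 a_max=3

final state: t=7, x=135/4, v=0 → d = 135/4
a_max = (15/4−0)/(5/4−0) = 3
max v = 15/2 over t∈[5/2,9/2] → v_max = 15/2
check: 15/2·(5/2+2) = 135/4 ✓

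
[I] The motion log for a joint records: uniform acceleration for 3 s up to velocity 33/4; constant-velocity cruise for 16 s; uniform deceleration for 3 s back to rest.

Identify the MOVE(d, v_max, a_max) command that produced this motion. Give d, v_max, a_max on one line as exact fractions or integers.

d=627/4 v_max=33/4 a_max=11/4

a_max = (33/4)/3 = 11/4
d_a = ½·33/4·3 = 99/8; d_c = 33/4·16 = 132
d = 2·99/8 + 132 = 627/4
t_c = 16 > 0 so v_max = 33/4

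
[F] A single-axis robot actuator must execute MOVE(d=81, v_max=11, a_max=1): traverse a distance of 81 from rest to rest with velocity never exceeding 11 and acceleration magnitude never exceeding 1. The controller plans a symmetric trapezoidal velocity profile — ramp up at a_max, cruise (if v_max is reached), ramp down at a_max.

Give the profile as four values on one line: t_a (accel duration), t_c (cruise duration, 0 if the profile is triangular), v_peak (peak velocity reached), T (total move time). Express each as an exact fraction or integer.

t_a=9 t_c=0 v_peak=9 T=18

(v_max)²/a_max = 11²/1 = 121
81 < 121 ⇒ no cruise
v_peak = √(81·1) = √81 = 9
t_a = 9/1 = 9; t_c = 0
T = 2·9 = 18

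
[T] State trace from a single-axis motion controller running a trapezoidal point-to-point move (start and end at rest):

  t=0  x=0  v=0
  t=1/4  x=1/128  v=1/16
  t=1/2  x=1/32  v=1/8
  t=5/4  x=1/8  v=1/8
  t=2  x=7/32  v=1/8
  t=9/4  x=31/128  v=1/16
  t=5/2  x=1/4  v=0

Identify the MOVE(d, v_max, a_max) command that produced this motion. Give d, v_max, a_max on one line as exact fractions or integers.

final state: t=5/2, x=1/4, v=0 → d = 1/4
a_max = (1/16−0)/(1/4−0) = 1/4
max v = 1/8 over t∈[1/2,2] → v_max = 1/8
check: 1/8·(1/2+3/2) = 1/4 ✓

d=1/4 v_max=1/8 a_max=1/4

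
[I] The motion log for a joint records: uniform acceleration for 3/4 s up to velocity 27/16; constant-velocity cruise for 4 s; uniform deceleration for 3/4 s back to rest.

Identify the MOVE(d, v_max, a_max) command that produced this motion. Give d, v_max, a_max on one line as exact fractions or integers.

a_max = (27/16)/(3/4) = 9/4
d_a = ½·27/16·3/4 = 81/128; d_c = 27/16·4 = 27/4
d = 2·81/128 + 27/4 = 513/64
t_c = 4 > 0 → v_max = v_peak = 27/16

d=513/64 v_max=27/16 a_max=9/4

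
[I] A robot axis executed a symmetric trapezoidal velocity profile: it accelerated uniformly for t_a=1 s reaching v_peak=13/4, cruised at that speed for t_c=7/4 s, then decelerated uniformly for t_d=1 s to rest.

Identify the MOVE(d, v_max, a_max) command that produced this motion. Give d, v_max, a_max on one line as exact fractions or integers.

a_max = (13/4)/1 = 13/4
d_a = ½·13/4·1 = 13/8; d_c = 13/4·7/4 = 91/16
d = 2·13/8 + 91/16 = 143/16
t_c = 7/4 > 0 → v_max = v_peak = 13/4

d=143/16 v_max=13/4 a_max=13/4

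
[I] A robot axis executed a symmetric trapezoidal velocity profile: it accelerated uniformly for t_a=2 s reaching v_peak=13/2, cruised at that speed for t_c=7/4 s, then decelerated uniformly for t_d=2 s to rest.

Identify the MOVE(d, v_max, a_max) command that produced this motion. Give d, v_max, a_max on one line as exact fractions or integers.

d=195/8 v_max=13/2 a_max=13/4

a_max = (13/2)/2 = 13/4
d_a = ½·13/2·2 = 13/2; d_c = 13/2·7/4 = 91/8
d = 2·13/2 + 91/8 = 195/8
t_c = 7/4 > 0 ⇒ limit active, v_max = 13/2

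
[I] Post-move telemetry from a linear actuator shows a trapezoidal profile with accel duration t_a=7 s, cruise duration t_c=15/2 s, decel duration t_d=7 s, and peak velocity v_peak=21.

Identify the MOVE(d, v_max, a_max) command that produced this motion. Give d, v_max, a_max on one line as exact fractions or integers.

d=609/2 v_max=21 a_max=3

a_max = 21/7 = 3
d_a = ½·21·7 = 147/2; d_c = 21·15/2 = 315/2
d = 2·147/2 + 315/2 = 609/2
t_c = 15/2 > 0 so v_max = 21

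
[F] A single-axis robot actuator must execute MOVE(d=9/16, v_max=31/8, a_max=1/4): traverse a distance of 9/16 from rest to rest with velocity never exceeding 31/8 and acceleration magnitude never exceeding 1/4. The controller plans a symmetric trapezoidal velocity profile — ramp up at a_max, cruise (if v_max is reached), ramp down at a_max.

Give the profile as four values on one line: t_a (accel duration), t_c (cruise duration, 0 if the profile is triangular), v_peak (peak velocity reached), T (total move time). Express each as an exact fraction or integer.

t_a=3/2 t_c=0 v_peak=3/8 T=3

v_max²/a_max = (31/8)²/(1/4) = 961/16
9/16 < 961/16 → triangular
v_peak = √(9/16·1/4) = √(9/64) = 3/8
t_a = (3/8)/(1/4) = 3/2; t_c = 0
T = 2·3/2 = 3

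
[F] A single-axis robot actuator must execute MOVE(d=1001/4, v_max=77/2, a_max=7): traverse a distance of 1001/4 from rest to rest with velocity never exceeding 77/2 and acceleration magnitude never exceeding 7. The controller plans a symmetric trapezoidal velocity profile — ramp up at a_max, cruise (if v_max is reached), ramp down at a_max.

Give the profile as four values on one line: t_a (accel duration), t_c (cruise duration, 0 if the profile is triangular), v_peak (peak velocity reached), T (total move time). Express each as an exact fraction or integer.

v_max²/a_max = (77/2)²/7 = 847/4
1001/4 ≥ 847/4 ⇒ cruise phase
t_a = (77/2)/7 = 11/2; v_peak = 77/2
d_cruise = 1001/4 − 847/4 = 77/2; t_c = (77/2)/(77/2) = 1
T = 2·11/2 + 1 = 12

t_a=11/2 t_c=1 v_peak=77/2 T=12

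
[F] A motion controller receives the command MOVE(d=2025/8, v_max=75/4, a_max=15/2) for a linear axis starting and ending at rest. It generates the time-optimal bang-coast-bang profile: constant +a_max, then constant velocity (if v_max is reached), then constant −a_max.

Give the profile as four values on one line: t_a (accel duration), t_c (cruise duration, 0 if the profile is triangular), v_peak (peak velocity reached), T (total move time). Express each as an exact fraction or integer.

vₘ²/aₘ = (75/4)²/(15/2) = 375/8
2025/8 ≥ 375/8 so v_max reached
t_a = (75/4)/(15/2) = 5/2; v_peak = 75/4
d_cruise = 2025/8 − 375/8 = 825/4; t_c = (825/4)/(75/4) = 11
T = 2·5/2 + 11 = 16

t_a=5/2 t_c=11 v_peak=75/4 T=16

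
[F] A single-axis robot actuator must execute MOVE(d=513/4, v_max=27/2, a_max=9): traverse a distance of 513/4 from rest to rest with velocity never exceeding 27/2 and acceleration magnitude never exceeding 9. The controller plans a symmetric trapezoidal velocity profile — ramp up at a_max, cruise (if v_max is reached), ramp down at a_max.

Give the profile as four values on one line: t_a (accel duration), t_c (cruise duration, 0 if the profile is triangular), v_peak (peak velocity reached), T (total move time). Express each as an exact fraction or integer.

t_a=3/2 t_c=8 v_peak=27/2 T=11

vₘ²/aₘ = (27/2)²/9 = 81/4
513/4 ≥ 81/4 so v_max reached
t_a = (27/2)/9 = 3/2; v_peak = 27/2
d_cruise = 513/4 − 81/4 = 108; t_c = 108/(27/2) = 8
T = 2·3/2 + 8 = 11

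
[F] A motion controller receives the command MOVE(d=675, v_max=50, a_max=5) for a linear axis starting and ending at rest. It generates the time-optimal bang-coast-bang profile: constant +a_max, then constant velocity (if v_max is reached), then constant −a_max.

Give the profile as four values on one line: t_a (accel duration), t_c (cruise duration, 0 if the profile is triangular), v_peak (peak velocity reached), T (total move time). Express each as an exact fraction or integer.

t_a=10 t_c=7/2 v_peak=50 T=47/2

vₘ²/aₘ = 50²/5 = 500
675 ≥ 500 ⇒ cruise phase
t_a = 50/5 = 10; v_peak = 50
d_cruise = 675 − 500 = 175; t_c = 175/50 = 7/2
T = 2·10 + 7/2 = 47/2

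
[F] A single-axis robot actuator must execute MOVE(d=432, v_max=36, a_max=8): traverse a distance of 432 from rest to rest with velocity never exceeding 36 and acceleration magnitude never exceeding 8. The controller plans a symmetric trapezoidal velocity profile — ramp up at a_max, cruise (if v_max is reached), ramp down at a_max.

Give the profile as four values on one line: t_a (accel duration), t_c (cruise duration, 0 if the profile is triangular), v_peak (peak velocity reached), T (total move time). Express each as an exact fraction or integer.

v_max²/a_max = 36²/8 = 162
432 ≥ 162 ⇒ cruise phase
t_a = 36/8 = 9/2; v_peak = 36
d_cruise = 432 − 162 = 270; t_c = 270/36 = 15/2
T = 2·9/2 + 15/2 = 33/2

t_a=9/2 t_c=15/2 v_peak=36 T=33/2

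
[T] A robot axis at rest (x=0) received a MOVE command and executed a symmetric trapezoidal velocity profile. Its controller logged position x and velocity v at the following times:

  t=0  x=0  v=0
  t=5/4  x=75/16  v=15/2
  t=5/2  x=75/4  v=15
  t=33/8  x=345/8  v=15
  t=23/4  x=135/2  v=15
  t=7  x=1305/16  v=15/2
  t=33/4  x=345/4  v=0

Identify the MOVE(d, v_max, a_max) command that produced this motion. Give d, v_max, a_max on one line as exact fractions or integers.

final state: t=33/4, x=345/4, v=0 → d = 345/4
a_max = (15/2−0)/(5/4−0) = 6
max v = 15 over t∈[5/2,23/4] → v_max = 15
check: 15·(5/2+13/4) = 345/4 ✓

d=345/4 v_max=15 a_max=6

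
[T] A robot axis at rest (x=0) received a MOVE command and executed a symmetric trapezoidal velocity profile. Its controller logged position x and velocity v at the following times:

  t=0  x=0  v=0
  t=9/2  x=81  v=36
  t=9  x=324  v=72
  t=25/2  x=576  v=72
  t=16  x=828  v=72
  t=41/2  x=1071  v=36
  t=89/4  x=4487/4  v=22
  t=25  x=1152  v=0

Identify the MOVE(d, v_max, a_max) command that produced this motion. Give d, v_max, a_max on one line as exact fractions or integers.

final state: t=25, x=1152, v=0 → d = 1152
a_max = (36−0)/(9/2−0) = 8
max v = 72 over t∈[9,16] → v_max = 72
check: 72·(9+7) = 1152 ✓

d=1152 v_max=72 a_max=8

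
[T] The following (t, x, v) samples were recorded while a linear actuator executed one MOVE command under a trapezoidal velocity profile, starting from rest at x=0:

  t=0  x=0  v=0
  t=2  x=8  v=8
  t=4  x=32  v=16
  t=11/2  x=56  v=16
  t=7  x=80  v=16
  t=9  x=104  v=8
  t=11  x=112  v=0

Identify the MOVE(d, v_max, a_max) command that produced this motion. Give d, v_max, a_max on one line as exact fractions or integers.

d=112 v_max=16 a_max=4

final state: t=11, x=112, v=0 → d = 112
a_max = (8−0)/(2−0) = 4
max v = 16 over t∈[4,7] → v_max = 16
check: 16·(4+3) = 112 ✓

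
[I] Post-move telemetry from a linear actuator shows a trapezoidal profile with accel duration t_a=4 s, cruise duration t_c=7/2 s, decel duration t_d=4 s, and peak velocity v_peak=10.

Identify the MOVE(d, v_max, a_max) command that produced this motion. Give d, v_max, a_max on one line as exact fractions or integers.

d=75 v_max=10 a_max=5/2

a_max = 10/4 = 5/2
d_a = ½·10·4 = 20; d_c = 10·7/2 = 35
d = 2·20 + 35 = 75
t_c = 7/2 > 0 so v_max = 10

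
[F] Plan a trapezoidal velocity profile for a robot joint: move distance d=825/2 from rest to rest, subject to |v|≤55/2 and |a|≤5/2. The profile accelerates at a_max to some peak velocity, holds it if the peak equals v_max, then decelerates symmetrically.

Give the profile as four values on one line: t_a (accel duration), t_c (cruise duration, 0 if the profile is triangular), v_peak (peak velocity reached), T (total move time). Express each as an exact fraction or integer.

t_a=11 t_c=4 v_peak=55/2 T=26

vₘ²/aₘ = (55/2)²/(5/2) = 605/2
825/2 ≥ 605/2 → trapezoidal
t_a = (55/2)/(5/2) = 11; v_peak = 55/2
d_cruise = 825/2 − 605/2 = 110; t_c = 110/(55/2) = 4
T = 2·11 + 4 = 26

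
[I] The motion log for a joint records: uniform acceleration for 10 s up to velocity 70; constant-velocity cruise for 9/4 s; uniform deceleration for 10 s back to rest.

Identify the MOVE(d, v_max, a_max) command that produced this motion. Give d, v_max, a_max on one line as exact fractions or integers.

d=1715/2 v_max=70 a_max=7

a_max = 70/10 = 7
d_a = ½·70·10 = 350; d_c = 70·9/4 = 315/2
d = 2·350 + 315/2 = 1715/2
t_c = 9/4 > 0 ⇒ limit active, v_max = 70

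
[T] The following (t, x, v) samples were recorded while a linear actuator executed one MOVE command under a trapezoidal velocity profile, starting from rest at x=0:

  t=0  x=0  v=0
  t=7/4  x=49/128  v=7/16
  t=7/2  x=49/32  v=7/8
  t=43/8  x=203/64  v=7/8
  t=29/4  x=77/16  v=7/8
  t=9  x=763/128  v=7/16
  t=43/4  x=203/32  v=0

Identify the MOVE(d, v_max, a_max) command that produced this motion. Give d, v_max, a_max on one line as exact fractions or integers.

final state: t=43/4, x=203/32, v=0 → d = 203/32
a_max = (7/16−0)/(7/4−0) = 1/4
max v = 7/8 over t∈[7/2,29/4] → v_max = 7/8
check: 7/8·(7/2+15/4) = 203/32 ✓

d=203/32 v_max=7/8 a_max=1/4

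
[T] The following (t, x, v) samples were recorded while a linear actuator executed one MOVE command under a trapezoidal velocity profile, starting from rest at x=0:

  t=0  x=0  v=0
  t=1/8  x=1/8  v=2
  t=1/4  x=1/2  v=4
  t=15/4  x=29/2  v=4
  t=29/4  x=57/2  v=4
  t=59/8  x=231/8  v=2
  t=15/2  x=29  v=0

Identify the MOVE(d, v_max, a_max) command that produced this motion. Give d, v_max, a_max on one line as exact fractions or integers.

final state: t=15/2, x=29, v=0 → d = 29
a_max = (2−0)/(1/8−0) = 16
max v = 4 over t∈[1/4,29/4] → v_max = 4
check: 4·(1/4+7) = 29 ✓

d=29 v_max=4 a_max=16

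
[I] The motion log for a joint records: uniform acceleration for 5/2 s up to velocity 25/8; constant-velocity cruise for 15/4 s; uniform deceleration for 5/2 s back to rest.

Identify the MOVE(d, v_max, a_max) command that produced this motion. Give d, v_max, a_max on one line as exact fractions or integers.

d=625/32 v_max=25/8 a_max=5/4

a_max = (25/8)/(5/2) = 5/4
d_a = ½·25/8·5/2 = 125/32; d_c = 25/8·15/4 = 375/32
d = 2·125/32 + 375/32 = 625/32
t_c = 15/4 > 0 ⇒ limit active, v_max = 25/8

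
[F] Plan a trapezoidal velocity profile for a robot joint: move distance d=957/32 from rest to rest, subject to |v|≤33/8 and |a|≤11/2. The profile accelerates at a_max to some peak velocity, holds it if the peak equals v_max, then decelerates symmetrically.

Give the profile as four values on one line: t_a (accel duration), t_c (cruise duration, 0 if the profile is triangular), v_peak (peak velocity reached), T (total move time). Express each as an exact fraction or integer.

vₘ²/aₘ = (33/8)²/(11/2) = 99/32
957/32 ≥ 99/32 ⇒ cruise phase
t_a = (33/8)/(11/2) = 3/4; v_peak = 33/8
d_cruise = 957/32 − 99/32 = 429/16; t_c = (429/16)/(33/8) = 13/2
T = 2·3/4 + 13/2 = 8

t_a=3/4 t_c=13/2 v_peak=33/8 T=8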